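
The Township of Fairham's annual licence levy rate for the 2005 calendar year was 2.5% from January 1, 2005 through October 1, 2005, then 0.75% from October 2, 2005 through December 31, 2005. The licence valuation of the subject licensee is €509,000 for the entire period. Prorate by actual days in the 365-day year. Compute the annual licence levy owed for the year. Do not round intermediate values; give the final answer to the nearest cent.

January 1 – October 1, 2005: 274 days at 2.5% → €509,000 × 2.5% × 274/365 = €9,552.4658
October 2 – December 31, 2005: 91 days at 0.75% → €509,000 × 0.75% × 91/365 = €951.7603
Total = €10,504.2260

€10,504.23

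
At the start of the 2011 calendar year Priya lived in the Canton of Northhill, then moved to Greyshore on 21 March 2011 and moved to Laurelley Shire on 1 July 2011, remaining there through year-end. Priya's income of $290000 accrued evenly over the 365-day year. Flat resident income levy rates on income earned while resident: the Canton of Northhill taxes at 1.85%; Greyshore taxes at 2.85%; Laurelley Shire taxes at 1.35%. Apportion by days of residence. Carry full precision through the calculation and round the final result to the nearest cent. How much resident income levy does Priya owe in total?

$5444.45

The Canton of Northhill, 1 January – 20 March 2011: 79 days → $290000 × 1.85% × 79/365 = $1161.1918
Greyshore, 21 March – 30 June 2011: 102 days → $290000 × 2.85% × 102/365 = $2309.6712
Laurelley Shire, 1 July – 31 December 2011: 184 days → $290000 × 1.35% × 184/365 = $1973.5890
Total = $5444.4521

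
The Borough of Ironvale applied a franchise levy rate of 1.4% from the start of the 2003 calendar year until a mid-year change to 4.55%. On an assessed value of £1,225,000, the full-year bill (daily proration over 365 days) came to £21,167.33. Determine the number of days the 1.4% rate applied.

327 days

Let d = days at the first rate; then 365 − d days at the second rate.
£1,225,000 × [1.4%·d + 4.55%·(365−d)] / 365 = £21,167.33
Solving gives d = 327, so the new rate took effect on 24 Nov 2003.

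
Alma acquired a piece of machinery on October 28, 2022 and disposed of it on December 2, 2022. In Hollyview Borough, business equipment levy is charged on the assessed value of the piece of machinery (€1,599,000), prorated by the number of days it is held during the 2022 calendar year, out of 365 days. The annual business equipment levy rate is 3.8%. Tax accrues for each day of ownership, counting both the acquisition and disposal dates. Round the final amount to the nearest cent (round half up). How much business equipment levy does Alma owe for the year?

Days held (October 28 – December 2, 2022): 36 out of 365
Tax = €1,599,000 × 3.8% × 36/365 = €5,992.9644

€5,992.96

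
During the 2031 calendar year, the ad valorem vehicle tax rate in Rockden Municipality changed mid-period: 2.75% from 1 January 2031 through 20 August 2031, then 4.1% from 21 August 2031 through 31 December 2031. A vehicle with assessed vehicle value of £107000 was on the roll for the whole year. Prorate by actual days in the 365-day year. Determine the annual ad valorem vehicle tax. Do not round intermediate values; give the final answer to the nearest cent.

1 January – 20 August 2031: 232 days at 2.75% → £107000 × 2.75% × 232/365 = £1870.3014
21 August – 31 December 2031: 133 days at 4.1% → £107000 × 4.1% × 133/365 = £1598.5507
Total = £3468.8521

£3468.85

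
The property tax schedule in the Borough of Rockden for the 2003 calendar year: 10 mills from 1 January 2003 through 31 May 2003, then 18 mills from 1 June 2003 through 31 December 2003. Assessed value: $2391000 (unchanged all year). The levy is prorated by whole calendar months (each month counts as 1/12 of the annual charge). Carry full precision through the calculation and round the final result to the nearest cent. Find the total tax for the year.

1 January – 31 May 2003: 5 months at 10 mills → $2391000 × 1% × 5/12 = $9962.5000
1 June – 31 December 2003: 7 months at 18 mills → $2391000 × 1.8% × 7/12 = $25105.5000
Total = $35068.0000

$35068.00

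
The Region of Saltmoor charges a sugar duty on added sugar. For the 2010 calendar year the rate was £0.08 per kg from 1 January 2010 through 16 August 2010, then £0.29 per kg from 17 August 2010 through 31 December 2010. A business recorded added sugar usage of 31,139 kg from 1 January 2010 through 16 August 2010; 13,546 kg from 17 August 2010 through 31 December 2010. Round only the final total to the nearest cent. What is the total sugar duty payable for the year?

1 January – 16 August 2010: 31,139 kg at £0.08/kg → £2,491.12
17 August – 31 December 2010: 13,546 kg at £0.29/kg → £3,928.34

£6,419.46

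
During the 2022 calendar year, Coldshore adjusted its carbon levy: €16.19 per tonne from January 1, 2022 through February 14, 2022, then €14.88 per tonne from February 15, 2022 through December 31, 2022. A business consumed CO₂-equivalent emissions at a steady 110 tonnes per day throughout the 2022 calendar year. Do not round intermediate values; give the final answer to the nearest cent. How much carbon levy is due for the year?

€603,916.50

January 1 – February 14, 2022: 45 days × 110 tonnes/day = 4,950 tonnes at €16.19/tonne → €80,140.50
February 15 – December 31, 2022: 320 days × 110 tonnes/day = 35,200 tonnes at €14.88/tonne → €523,776.00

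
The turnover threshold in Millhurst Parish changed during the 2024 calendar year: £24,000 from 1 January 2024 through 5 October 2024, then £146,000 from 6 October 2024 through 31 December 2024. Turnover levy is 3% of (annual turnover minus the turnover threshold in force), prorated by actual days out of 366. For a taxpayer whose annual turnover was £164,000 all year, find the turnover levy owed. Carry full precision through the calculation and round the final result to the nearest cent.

1 January – 5 October 2024: 279 days, exemption £24,000 → (£164,000 − £24,000) × 3% × 279/366 = £3,201.6393
6 October – 31 December 2024: 87 days, exemption £146,000 → (£164,000 − £146,000) × 3% × 87/366 = £128.3607
Total = £3,330.0000

£3,330.00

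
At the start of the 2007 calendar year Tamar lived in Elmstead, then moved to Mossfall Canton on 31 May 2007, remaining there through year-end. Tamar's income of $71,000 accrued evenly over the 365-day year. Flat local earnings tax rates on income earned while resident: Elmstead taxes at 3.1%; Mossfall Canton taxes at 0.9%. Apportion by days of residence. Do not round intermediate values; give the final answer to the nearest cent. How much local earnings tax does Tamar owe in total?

Elmstead, 1 January – 30 May 2007: 150 days → $71,000 × 3.1% × 150/365 = $904.5205
Mossfall Canton, 31 May – 31 December 2007: 215 days → $71,000 × 0.9% × 215/365 = $376.3973
Total = $1,280.9178

$1,280.92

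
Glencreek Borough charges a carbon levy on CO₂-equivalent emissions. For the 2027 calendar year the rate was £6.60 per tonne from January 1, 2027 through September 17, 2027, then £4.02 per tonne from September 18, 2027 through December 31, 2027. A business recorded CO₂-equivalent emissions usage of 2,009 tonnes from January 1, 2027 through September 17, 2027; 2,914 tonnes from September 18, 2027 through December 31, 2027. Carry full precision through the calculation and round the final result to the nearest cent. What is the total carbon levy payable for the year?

£24,973.68

January 1 – September 17, 2027: 2,009 tonnes at £6.60/tonne → £13,259.40
September 18 – December 31, 2027: 2,914 tonnes at £4.02/tonne → £11,714.28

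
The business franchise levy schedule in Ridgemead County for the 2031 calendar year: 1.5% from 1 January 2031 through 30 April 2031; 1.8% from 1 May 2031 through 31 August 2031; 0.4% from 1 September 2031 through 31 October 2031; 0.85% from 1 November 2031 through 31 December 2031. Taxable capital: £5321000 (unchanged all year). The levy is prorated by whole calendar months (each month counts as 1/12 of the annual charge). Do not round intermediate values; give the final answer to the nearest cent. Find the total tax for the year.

1 January – 30 April 2031: 4 months at 1.5% → £5321000 × 1.5% × 4/12 = £26605.0000
1 May – 31 August 2031: 4 months at 1.8% → £5321000 × 1.8% × 4/12 = £31926.0000
1 September – 31 October 2031: 2 months at 0.4% → £5321000 × 0.4% × 2/12 = £3547.3333
1 November – 31 December 2031: 2 months at 0.85% → £5321000 × 0.85% × 2/12 = £7538.0833
Total = £69616.4167

£69616.42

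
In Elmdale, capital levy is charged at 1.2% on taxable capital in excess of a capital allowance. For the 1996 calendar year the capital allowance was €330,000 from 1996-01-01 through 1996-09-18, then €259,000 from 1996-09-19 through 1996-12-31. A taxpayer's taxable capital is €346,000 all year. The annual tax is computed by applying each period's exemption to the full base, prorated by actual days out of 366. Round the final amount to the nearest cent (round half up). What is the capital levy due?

€434.10

1996-01-01 to 1996-09-18: 262 days, exemption €330,000 → (€346,000 − €330,000) × 1.2% × 262/366 = €137.4426
1996-09-19 to 1996-12-31: 104 days, exemption €259,000 → (€346,000 − €259,000) × 1.2% × 104/366 = €296.6557
Total = €434.0984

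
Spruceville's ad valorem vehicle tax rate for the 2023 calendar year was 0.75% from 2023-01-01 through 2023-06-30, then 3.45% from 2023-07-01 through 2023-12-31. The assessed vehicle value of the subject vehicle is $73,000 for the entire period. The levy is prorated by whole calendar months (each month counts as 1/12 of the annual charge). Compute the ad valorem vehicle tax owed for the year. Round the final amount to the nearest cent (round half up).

$1,533.00

2023-01-01 to 2023-06-30: 6 months at 0.75% → $73,000 × 0.75% × 6/12 = $273.7500
2023-07-01 to 2023-12-31: 6 months at 3.45% → $73,000 × 3.45% × 6/12 = $1,259.2500
Total = $1,533.0000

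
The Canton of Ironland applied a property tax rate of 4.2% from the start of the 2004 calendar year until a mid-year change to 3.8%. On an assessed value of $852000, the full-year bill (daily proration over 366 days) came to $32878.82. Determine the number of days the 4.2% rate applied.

Let d = days at the first rate; then 366 − d days at the second rate.
$852000 × [4.2%·d + 3.8%·(366−d)] / 366 = $32878.82
Solving gives d = 54, so the new rate took effect on 24 February 2004.

54 days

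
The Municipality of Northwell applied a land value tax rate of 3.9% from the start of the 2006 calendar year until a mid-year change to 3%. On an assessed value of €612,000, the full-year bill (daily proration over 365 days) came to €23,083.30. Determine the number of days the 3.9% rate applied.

Let d = days at the first rate; then 365 − d days at the second rate.
€612,000 × [3.9%·d + 3%·(365−d)] / 365 = €23,083.30
Solving gives d = 313, so the new rate took effect on 10 November 2006.

313 days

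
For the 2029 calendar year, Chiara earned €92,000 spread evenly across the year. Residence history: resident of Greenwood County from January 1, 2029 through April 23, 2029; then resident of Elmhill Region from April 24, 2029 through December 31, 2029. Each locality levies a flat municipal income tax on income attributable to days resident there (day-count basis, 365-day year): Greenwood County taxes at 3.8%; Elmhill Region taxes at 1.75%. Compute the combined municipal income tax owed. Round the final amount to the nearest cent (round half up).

€2,193.88

Greenwood County, January 1 – April 23, 2029: 113 days → €92,000 × 3.8% × 113/365 = €1,082.3233
Elmhill Region, April 24 – December 31, 2029: 252 days → €92,000 × 1.75% × 252/365 = €1,111.5616
Total = €2,193.8849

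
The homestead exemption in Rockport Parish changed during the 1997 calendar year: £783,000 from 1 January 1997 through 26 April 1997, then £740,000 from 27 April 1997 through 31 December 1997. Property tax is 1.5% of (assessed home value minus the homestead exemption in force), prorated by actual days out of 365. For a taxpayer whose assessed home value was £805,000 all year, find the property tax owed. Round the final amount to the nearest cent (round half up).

£770.01

1 January – 26 April 1997: 116 days, exemption £783,000 → (£805,000 − £783,000) × 1.5% × 116/365 = £104.8767
27 April – 31 December 1997: 249 days, exemption £740,000 → (£805,000 − £740,000) × 1.5% × 249/365 = £665.1370
Total = £770.0137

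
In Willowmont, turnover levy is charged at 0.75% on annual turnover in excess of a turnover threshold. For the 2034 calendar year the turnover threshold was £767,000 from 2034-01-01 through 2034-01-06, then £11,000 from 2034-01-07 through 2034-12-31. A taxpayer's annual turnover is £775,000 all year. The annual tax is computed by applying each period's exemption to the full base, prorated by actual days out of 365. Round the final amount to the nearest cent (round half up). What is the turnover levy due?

£5,636.79

2034-01-01 to 2034-01-06: 6 days, exemption £767,000 → (£775,000 − £767,000) × 0.75% × 6/365 = £0.9863
2034-01-07 to 2034-12-31: 359 days, exemption £11,000 → (£775,000 − £11,000) × 0.75% × 359/365 = £5,635.8082
Total = £5,636.7945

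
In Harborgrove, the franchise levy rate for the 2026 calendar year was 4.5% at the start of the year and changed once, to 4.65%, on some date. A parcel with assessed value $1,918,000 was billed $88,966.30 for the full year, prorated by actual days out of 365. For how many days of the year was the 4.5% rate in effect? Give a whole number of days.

Let d = days at the first rate; then 365 − d days at the second rate.
$1,918,000 × [4.5%·d + 4.65%·(365−d)] / 365 = $88,966.30
Solving gives d = 28, so the new rate took effect on January 29, 2026.

28 days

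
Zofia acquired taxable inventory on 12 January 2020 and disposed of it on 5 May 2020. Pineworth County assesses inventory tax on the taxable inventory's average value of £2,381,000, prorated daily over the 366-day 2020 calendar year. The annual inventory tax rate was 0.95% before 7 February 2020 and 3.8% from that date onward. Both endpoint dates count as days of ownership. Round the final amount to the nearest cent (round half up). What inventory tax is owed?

12 January – 6 February 2020: 26 days at 0.95% → £2,381,000 × 0.95% × 26/366 = £1,606.8497
7 February – 5 May 2020: 89 days at 3.8% → £2,381,000 × 3.8% × 89/366 = £22,001.4809
Total = £23,608.3306

£23,608.33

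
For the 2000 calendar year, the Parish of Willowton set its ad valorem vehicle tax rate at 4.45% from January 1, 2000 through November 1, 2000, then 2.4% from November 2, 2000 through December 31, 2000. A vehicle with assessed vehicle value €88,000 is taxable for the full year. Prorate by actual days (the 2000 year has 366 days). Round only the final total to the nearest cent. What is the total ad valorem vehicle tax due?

€3,620.26

January 1 – November 1, 2000: 306 days at 4.45% → €88,000 × 4.45% × 306/366 = €3,274.0328
November 2 – December 31, 2000: 60 days at 2.4% → €88,000 × 2.4% × 60/366 = €346.2295
Total = €3,620.2623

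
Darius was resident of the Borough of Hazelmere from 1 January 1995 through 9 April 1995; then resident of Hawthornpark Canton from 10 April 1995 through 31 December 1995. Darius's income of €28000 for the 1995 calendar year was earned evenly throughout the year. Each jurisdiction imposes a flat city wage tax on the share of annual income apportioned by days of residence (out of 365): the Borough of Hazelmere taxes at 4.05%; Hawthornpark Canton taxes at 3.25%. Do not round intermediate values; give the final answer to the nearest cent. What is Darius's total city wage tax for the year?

€970.76

The Borough of Hazelmere, 1 January – 9 April 1995: 99 days → €28000 × 4.05% × 99/365 = €307.5781
Hawthornpark Canton, 10 April – 31 December 1995: 266 days → €28000 × 3.25% × 266/365 = €663.1781
Total = €970.7562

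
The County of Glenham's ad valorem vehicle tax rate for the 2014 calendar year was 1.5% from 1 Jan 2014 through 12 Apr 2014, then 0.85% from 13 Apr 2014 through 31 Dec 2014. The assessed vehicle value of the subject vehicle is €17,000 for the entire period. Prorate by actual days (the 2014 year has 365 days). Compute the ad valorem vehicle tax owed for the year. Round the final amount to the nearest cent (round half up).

€175.38

1 Jan – 12 Apr 2014: 102 days at 1.5% → €17,000 × 1.5% × 102/365 = €71.2603
13 Apr – 31 Dec 2014: 263 days at 0.85% → €17,000 × 0.85% × 263/365 = €104.1192
Total = €175.3795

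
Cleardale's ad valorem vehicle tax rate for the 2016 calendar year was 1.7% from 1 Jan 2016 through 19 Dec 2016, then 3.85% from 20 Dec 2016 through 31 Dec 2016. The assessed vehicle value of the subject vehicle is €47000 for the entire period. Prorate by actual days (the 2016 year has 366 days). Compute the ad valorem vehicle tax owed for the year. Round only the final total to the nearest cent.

€832.13

1 Jan – 19 Dec 2016: 354 days at 1.7% → €47000 × 1.7% × 354/366 = €772.8033
20 Dec – 31 Dec 2016: 12 days at 3.85% → €47000 × 3.85% × 12/366 = €59.3279
Total = €832.1311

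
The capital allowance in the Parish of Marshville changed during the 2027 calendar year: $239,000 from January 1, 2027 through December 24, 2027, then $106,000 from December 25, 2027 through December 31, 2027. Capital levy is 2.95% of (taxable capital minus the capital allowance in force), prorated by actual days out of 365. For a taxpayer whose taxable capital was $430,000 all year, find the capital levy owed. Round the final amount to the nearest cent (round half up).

January 1 – December 24, 2027: 358 days, exemption $239,000 → ($430,000 − $239,000) × 2.95% × 358/365 = $5,526.4411
December 25 – December 31, 2027: 7 days, exemption $106,000 → ($430,000 − $106,000) × 2.95% × 7/365 = $183.3041
Total = $5,709.7452

$5,709.75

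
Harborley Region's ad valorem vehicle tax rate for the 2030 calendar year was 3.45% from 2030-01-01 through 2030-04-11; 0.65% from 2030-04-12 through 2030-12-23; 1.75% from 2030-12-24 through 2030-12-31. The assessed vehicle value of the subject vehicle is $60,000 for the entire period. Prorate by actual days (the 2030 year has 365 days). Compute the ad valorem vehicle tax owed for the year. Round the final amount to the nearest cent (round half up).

2030-01-01 to 2030-04-11: 101 days at 3.45% → $60,000 × 3.45% × 101/365 = $572.7945
2030-04-12 to 2030-12-23: 256 days at 0.65% → $60,000 × 0.65% × 256/365 = $273.5342
2030-12-24 to 2030-12-31: 8 days at 1.75% → $60,000 × 1.75% × 8/365 = $23.0137
Total = $869.3425

$869.34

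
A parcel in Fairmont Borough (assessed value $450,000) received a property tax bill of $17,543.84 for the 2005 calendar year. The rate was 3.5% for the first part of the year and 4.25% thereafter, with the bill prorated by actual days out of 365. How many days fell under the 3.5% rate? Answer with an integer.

171 days

Let d = days at the first rate; then 365 − d days at the second rate.
$450,000 × [3.5%·d + 4.25%·(365−d)] / 365 = $17,543.84
Solving gives d = 171, so the new rate took effect on 21 June 2005.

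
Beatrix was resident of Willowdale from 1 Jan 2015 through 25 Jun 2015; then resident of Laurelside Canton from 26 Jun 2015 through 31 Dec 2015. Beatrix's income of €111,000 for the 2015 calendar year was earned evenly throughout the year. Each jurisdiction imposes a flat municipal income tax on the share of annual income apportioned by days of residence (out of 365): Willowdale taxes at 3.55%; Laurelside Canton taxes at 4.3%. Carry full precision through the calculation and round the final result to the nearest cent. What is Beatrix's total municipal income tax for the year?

€4,371.58

Willowdale, 1 Jan – 25 Jun 2015: 176 days → €111,000 × 3.55% × 176/365 = €1,900.0767
Laurelside Canton, 26 Jun – 31 Dec 2015: 189 days → €111,000 × 4.3% × 189/365 = €2,471.4986
Total = €4,371.5753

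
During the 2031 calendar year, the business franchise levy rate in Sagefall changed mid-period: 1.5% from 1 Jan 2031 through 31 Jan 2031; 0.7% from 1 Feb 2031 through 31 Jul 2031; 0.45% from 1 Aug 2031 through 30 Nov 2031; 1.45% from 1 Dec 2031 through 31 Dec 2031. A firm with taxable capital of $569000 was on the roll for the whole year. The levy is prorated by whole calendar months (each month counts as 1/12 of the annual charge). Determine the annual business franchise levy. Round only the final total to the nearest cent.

1 Jan – 31 Jan 2031: 1 month at 1.5% → $569000 × 1.5% × 1/12 = $711.2500
1 Feb – 31 Jul 2031: 6 months at 0.7% → $569000 × 0.7% × 6/12 = $1991.5000
1 Aug – 30 Nov 2031: 4 months at 0.45% → $569000 × 0.45% × 4/12 = $853.5000
1 Dec – 31 Dec 2031: 1 month at 1.45% → $569000 × 1.45% × 1/12 = $687.5417
Total = $4243.7917

$4243.79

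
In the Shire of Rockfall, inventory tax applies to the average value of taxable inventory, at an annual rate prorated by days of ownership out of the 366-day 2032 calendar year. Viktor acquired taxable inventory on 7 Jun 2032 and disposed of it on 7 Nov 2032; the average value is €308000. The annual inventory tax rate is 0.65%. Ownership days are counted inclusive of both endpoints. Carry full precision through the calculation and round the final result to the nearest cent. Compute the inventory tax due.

Days held (7 Jun – 7 Nov 2032): 154 out of 366
Tax = €308000 × 0.65% × 154/366 = €842.3716

€842.37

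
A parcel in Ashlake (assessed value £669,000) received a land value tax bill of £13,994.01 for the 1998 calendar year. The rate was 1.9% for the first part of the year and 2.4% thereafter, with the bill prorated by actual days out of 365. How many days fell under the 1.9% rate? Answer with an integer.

Let d = days at the first rate; then 365 − d days at the second rate.
£669,000 × [1.9%·d + 2.4%·(365−d)] / 365 = £13,994.01
Solving gives d = 225, so the new rate took effect on August 14, 1998.

225 days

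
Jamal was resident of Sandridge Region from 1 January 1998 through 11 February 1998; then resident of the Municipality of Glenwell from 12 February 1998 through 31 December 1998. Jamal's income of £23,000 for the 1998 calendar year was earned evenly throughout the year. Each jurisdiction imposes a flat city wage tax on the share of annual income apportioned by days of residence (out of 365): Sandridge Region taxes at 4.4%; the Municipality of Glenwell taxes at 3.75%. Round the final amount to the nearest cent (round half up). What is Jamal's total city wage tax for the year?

Sandridge Region, 1 January – 11 February 1998: 42 days → £23,000 × 4.4% × 42/365 = £116.4493
The Municipality of Glenwell, 12 February – 31 December 1998: 323 days → £23,000 × 3.75% × 323/365 = £763.2534
Total = £879.7027

£879.70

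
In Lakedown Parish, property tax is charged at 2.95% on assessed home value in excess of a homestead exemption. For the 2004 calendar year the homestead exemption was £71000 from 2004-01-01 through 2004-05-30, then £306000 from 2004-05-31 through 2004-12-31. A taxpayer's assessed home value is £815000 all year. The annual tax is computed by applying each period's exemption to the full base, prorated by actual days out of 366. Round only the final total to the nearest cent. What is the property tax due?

£17875.63

2004-01-01 to 2004-05-30: 151 days, exemption £71000 → (£815000 − £71000) × 2.95% × 151/366 = £9055.0492
2004-05-31 to 2004-12-31: 215 days, exemption £306000 → (£815000 − £306000) × 2.95% × 215/366 = £8820.5806
Total = £17875.6298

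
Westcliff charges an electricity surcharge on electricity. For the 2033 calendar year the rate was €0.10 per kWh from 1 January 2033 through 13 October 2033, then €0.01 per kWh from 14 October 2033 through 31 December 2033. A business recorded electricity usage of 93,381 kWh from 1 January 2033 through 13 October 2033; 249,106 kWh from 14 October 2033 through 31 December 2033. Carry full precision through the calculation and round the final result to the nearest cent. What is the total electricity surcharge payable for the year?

€11,829.16

1 January – 13 October 2033: 93,381 kWh at €0.10/kWh → €9,338.10
14 October – 31 December 2033: 249,106 kWh at €0.01/kWh → €2,491.06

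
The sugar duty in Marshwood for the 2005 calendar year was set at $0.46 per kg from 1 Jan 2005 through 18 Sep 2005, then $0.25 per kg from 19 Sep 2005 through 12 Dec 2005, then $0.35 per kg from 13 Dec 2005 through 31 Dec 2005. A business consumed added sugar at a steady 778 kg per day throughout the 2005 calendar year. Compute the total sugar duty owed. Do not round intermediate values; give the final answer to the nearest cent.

$115112.88

1 Jan – 18 Sep 2005: 261 days × 778 kg/day = 203,058 kg at $0.46/kg → $93406.68
19 Sep – 12 Dec 2005: 85 days × 778 kg/day = 66,130 kg at $0.25/kg → $16532.50
13 Dec – 31 Dec 2005: 19 days × 778 kg/day = 14,782 kg at $0.35/kg → $5173.70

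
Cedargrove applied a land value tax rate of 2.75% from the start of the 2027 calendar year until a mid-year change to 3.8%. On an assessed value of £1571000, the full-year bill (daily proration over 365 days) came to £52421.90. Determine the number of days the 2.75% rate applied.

161 days

Let d = days at the first rate; then 365 − d days at the second rate.
£1571000 × [2.75%·d + 3.8%·(365−d)] / 365 = £52421.90
Solving gives d = 161, so the new rate took effect on 11 June 2027.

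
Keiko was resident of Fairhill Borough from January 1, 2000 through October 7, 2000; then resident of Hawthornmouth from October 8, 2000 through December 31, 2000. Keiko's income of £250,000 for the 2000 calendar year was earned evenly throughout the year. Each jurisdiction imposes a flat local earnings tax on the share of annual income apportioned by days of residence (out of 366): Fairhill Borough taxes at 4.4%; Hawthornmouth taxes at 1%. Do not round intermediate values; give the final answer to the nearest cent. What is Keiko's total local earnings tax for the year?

£9,025.96

Fairhill Borough, January 1 – October 7, 2000: 281 days → £250,000 × 4.4% × 281/366 = £8,445.3552
Hawthornmouth, October 8 – December 31, 2000: 85 days → £250,000 × 1% × 85/366 = £580.6011
Total = £9,025.9563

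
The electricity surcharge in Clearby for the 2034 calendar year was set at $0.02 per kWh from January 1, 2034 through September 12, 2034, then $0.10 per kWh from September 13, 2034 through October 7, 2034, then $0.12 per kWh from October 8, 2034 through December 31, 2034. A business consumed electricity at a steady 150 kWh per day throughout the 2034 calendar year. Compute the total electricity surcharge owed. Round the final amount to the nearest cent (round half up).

$2670.00

January 1 – September 12, 2034: 255 days × 150 kWh/day = 38,250 kWh at $0.02/kWh → $765.00
September 13 – October 7, 2034: 25 days × 150 kWh/day = 3,750 kWh at $0.10/kWh → $375.00
October 8 – December 31, 2034: 85 days × 150 kWh/day = 12,750 kWh at $0.12/kWh → $1530.00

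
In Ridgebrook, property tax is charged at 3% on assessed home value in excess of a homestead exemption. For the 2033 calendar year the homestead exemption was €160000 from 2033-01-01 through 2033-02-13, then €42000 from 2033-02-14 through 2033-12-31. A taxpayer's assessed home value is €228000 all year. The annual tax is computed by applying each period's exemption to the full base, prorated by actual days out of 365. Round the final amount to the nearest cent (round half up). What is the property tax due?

€5153.26

2033-01-01 to 2033-02-13: 44 days, exemption €160000 → (€228000 − €160000) × 3% × 44/365 = €245.9178
2033-02-14 to 2033-12-31: 321 days, exemption €42000 → (€228000 − €42000) × 3% × 321/365 = €4907.3425
Total = €5153.2603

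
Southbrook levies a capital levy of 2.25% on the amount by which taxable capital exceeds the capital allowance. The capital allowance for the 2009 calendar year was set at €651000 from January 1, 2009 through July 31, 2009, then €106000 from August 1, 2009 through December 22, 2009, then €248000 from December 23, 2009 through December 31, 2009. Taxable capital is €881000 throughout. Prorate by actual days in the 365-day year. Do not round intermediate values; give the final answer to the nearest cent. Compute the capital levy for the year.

January 1 – July 31, 2009: 212 days, exemption €651000 → (€881000 − €651000) × 2.25% × 212/365 = €3005.7534
August 1 – December 22, 2009: 144 days, exemption €106000 → (€881000 − €106000) × 2.25% × 144/365 = €6879.4521
December 23 – December 31, 2009: 9 days, exemption €248000 → (€881000 − €248000) × 2.25% × 9/365 = €351.1849
Total = €10236.3904

€10236.39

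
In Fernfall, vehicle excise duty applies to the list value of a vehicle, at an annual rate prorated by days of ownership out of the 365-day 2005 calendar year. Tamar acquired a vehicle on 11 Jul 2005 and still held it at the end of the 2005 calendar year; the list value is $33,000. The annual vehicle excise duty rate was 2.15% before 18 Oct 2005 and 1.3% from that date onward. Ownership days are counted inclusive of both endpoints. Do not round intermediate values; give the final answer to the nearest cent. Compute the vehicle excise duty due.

11 Jul – 17 Oct 2005: 99 days at 2.15% → $33,000 × 2.15% × 99/365 = $192.4397
18 Oct – 31 Dec 2005: 75 days at 1.3% → $33,000 × 1.3% × 75/365 = $88.1507
Total = $280.5904

$280.59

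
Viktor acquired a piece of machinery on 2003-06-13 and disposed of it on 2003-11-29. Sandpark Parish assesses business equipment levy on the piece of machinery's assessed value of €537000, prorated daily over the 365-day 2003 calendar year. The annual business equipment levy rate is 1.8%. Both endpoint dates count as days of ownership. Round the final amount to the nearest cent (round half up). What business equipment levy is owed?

Days held (2003-06-13 to 2003-11-29): 170 out of 365
Tax = €537000 × 1.8% × 170/365 = €4501.9726

€4501.97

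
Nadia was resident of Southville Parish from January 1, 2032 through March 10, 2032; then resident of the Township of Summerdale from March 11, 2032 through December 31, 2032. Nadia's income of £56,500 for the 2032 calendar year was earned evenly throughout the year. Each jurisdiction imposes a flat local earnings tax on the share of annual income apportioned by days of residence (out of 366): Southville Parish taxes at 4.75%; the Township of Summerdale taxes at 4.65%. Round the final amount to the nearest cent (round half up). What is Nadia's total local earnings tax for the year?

£2,638.06

Southville Parish, January 1 – March 10, 2032: 70 days → £56,500 × 4.75% × 70/366 = £513.2855
The Township of Summerdale, March 11 – December 31, 2032: 296 days → £56,500 × 4.65% × 296/366 = £2,124.7705
Total = £2,638.0560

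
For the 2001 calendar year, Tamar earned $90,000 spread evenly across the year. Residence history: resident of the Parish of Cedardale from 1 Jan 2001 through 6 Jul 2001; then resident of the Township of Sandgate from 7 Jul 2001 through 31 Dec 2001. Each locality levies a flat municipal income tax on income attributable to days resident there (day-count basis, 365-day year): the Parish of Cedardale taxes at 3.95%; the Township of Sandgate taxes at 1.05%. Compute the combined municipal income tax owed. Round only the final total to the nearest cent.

$2,282.18

The Parish of Cedardale, 1 Jan – 6 Jul 2001: 187 days → $90,000 × 3.95% × 187/365 = $1,821.3288
The Township of Sandgate, 7 Jul – 31 Dec 2001: 178 days → $90,000 × 1.05% × 178/365 = $460.8493
Total = $2,282.1781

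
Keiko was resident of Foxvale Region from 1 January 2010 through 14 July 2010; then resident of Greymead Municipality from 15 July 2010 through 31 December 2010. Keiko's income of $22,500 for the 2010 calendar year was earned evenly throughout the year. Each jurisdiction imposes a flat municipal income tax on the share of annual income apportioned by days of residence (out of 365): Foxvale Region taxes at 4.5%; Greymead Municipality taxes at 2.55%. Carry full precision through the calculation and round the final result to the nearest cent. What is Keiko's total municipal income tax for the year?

Foxvale Region, 1 January – 14 July 2010: 195 days → $22,500 × 4.5% × 195/365 = $540.9247
Greymead Municipality, 15 July – 31 December 2010: 170 days → $22,500 × 2.55% × 170/365 = $267.2260
Total = $808.1507

$808.15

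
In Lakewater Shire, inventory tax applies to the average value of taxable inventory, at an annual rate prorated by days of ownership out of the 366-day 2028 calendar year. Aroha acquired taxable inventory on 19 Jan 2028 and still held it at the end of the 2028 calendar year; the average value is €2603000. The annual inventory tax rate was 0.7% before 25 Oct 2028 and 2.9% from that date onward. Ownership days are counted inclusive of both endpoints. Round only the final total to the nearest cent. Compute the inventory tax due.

€27964.47

19 Jan – 24 Oct 2028: 280 days at 0.7% → €2603000 × 0.7% × 280/366 = €13939.5628
25 Oct – 31 Dec 2028: 68 days at 2.9% → €2603000 × 2.9% × 68/366 = €14024.9071
Total = €27964.4699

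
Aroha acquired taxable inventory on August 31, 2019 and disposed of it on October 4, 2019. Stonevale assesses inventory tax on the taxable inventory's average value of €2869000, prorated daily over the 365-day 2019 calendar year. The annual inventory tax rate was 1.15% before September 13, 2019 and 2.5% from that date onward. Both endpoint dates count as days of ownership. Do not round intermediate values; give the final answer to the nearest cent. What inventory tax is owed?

€5498.26

August 31 – September 12, 2019: 13 days at 1.15% → €2869000 × 1.15% × 13/365 = €1175.1110
September 13 – October 4, 2019: 22 days at 2.5% → €2869000 × 2.5% × 22/365 = €4323.1507
Total = €5498.2616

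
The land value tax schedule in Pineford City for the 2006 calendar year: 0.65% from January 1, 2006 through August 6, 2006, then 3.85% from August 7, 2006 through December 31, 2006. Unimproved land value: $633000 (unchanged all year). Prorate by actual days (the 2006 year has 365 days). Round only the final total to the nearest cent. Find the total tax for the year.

$12272.40

January 1 – August 6, 2006: 218 days at 0.65% → $633000 × 0.65% × 218/365 = $2457.4274
August 7 – December 31, 2006: 147 days at 3.85% → $633000 × 3.85% × 147/365 = $9814.9685
Total = $12272.3959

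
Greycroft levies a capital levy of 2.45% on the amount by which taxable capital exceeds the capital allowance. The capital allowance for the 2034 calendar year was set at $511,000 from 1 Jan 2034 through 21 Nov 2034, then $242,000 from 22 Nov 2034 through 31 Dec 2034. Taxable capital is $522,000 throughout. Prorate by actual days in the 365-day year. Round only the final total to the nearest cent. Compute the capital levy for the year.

$991.75

1 Jan – 21 Nov 2034: 325 days, exemption $511,000 → ($522,000 − $511,000) × 2.45% × 325/365 = $239.9658
22 Nov – 31 Dec 2034: 40 days, exemption $242,000 → ($522,000 − $242,000) × 2.45% × 40/365 = $751.7808
Total = $991.7466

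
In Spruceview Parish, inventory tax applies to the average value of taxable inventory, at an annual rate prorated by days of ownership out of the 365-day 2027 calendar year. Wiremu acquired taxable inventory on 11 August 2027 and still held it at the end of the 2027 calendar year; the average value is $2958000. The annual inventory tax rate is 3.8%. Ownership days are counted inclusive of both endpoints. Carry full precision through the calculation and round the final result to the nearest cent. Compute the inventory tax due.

$44037.73

Days held (11 August – 31 December 2027): 143 out of 365
Tax = $2958000 × 3.8% × 143/365 = $44037.7315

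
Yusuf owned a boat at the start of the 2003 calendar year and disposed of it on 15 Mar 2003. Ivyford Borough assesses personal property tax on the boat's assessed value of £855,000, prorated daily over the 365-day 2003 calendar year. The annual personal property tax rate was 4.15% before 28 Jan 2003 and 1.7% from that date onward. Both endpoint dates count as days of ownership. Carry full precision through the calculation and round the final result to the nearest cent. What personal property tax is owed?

£4,496.36

1 Jan – 27 Jan 2003: 27 days at 4.15% → £855,000 × 4.15% × 27/365 = £2,624.7329
28 Jan – 15 Mar 2003: 47 days at 1.7% → £855,000 × 1.7% × 47/365 = £1,871.6301
Total = £4,496.3630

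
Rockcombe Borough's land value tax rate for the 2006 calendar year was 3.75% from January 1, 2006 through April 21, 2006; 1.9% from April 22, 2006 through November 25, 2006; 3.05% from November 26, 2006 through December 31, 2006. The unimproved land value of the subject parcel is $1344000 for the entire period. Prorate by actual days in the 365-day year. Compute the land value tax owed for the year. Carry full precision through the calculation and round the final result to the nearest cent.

January 1 – April 21, 2006: 111 days at 3.75% → $1344000 × 3.75% × 111/365 = $15327.1233
April 22 – November 25, 2006: 218 days at 1.9% → $1344000 × 1.9% × 218/365 = $15251.6384
November 26 – December 31, 2006: 36 days at 3.05% → $1344000 × 3.05% × 36/365 = $4043.0466
Total = $34621.8082

$34621.81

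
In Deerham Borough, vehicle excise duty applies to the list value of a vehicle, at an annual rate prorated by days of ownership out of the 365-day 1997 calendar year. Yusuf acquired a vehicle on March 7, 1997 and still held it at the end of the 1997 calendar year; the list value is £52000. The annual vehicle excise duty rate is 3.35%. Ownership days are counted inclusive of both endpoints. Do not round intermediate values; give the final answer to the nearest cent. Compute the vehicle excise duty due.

£1431.78

Days held (March 7 – December 31, 1997): 300 out of 365
Tax = £52000 × 3.35% × 300/365 = £1431.7808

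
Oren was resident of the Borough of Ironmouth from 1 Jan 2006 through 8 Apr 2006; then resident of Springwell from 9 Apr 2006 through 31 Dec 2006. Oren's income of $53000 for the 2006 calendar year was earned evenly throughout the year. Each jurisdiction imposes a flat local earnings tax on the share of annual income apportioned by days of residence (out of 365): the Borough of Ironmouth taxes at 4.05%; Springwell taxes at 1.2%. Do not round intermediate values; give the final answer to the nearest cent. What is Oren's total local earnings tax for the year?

$1041.56

The Borough of Ironmouth, 1 Jan – 8 Apr 2006: 98 days → $53000 × 4.05% × 98/365 = $576.3205
Springwell, 9 Apr – 31 Dec 2006: 267 days → $53000 × 1.2% × 267/365 = $465.2384
Total = $1041.5589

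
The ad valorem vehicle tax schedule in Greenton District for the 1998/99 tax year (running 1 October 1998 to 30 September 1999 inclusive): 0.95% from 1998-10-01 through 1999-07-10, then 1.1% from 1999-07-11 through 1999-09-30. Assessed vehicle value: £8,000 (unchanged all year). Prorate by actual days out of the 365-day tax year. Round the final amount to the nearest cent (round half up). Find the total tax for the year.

£78.70

1998-10-01 to 1999-07-10: 283 days at 0.95% → £8,000 × 0.95% × 283/365 = £58.9260
1999-07-11 to 1999-09-30: 82 days at 1.1% → £8,000 × 1.1% × 82/365 = £19.7699
Total = £78.6959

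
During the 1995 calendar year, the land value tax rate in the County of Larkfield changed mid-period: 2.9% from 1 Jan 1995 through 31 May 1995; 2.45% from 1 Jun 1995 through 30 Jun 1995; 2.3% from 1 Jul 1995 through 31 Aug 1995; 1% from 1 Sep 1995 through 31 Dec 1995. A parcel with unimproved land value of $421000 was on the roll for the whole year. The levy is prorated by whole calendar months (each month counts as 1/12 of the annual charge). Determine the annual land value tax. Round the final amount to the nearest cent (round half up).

$8963.79

1 Jan – 31 May 1995: 5 months at 2.9% → $421000 × 2.9% × 5/12 = $5087.0833
1 Jun – 30 Jun 1995: 1 month at 2.45% → $421000 × 2.45% × 1/12 = $859.5417
1 Jul – 31 Aug 1995: 2 months at 2.3% → $421000 × 2.3% × 2/12 = $1613.8333
1 Sep – 31 Dec 1995: 4 months at 1% → $421000 × 1% × 4/12 = $1403.3333
Total = $8963.7917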